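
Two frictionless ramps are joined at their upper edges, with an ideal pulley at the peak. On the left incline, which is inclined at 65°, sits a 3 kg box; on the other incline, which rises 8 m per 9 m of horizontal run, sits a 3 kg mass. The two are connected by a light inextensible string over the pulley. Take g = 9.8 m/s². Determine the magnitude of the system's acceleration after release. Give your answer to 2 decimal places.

1.19 m/s²

Resolve each weight along its own incline: the 3 kg mass has component 3 × 9.8 × sin 65° = 26.645 N down its slope, and the 3 kg mass has 3 × 9.8 × sin 41.63° = 19.532 N down its slope.
The 3 kg side's 26.645 N exceeds the other side's 19.532 N, so that mass slides down and the 3 kg mass slides up. Taking that direction as positive, Newton's second law for the whole system gives 26.645 − 19.532 = (3 + 3) a, so a = 7.113 / 6 = 1.1855 m/s².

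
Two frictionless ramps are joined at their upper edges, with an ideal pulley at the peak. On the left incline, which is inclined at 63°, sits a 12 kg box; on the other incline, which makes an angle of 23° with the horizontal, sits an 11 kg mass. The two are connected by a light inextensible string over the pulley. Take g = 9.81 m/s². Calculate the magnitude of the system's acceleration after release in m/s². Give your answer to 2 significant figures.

2.7 m/s²

Resolve each weight along its own incline: the 12 kg mass has component 12 × 9.81 × sin 63° = 104.889 N down its slope, and the 11 kg mass has 11 × 9.81 × sin 23° = 42.164 N down its slope.
The 12 kg side's 104.889 N exceeds the other side's 42.164 N, so that mass slides down and the 11 kg mass slides up. Taking that direction as positive, Newton's second law for the whole system gives 104.889 − 42.164 = (12 + 11) a, so a = 62.725 / 23 = 2.7272 m/s².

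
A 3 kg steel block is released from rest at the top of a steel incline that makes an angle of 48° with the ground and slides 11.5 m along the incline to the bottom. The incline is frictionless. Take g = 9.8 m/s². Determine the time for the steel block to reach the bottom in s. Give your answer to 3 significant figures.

The weight component along the incline is mg sin 48° = 21.848 N and the normal force is N = mg cos 48° = 19.672 N.
With no friction, a = g sin 48° = 7.2828 m/s².
Starting from rest, L = ½at², so t = √(2L/a) = √(2 × 11.5 / 7.2828) = 1.7771 s.

1.78 s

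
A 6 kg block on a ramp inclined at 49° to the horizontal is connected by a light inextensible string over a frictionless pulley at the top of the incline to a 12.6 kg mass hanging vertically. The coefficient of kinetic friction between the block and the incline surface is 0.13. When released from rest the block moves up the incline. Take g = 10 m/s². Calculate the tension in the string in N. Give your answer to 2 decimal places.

For the block on the incline: the weight component along the slope is m₁g sin 49° = 6 × 10 × 0.7547 = 45.282 N and the normal force is N = m₁g cos 49° = 39.364 N.
Kinetic friction opposes the block's motion up the incline: f = μN = 0.13 × 39.364 = 5.117 N acting down the slope.
Newton's second law for the block (up-slope positive): T − 45.282 − 5.117 = 6 a. For the hanging mass (downward positive): 12.6 × 10 − T = 12.6 a.
Adding the two equations eliminates T: 75.601 = 18.6 a, so a = 4.0646 m/s².
Then from the hanging mass's equation, T = 12.6 × (10 − 4.0646) = 74.786 N.

74.79 N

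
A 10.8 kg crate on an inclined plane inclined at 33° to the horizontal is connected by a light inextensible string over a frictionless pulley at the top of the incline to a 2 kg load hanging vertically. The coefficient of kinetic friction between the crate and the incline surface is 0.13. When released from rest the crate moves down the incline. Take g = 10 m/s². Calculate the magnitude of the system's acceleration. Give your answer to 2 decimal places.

2.11 m/s²

For the crate on the incline: the weight component along the slope is m₁g sin 33° = 10.8 × 10 × 0.5446 = 58.817 N and the normal force is N = m₁g cos 33° = 90.576 N.
Kinetic friction opposes the crate's motion down the incline: f = μN = 0.13 × 90.576 = 11.775 N acting up the slope.
Newton's second law for the crate (down-slope positive): 58.817 − 11.775 − T = 10.8 a. For the hanging load (upward positive): T − 2 × 10 = 2 a.
Adding the two equations eliminates T: 27.042 = 12.8 a, so a = 2.1127 m/s².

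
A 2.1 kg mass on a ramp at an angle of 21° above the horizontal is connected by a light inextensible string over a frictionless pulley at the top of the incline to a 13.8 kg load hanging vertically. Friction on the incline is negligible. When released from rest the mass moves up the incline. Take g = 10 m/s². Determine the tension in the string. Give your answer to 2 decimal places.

24.76 N

For the mass on the incline: the weight component along the slope is m₁g sin 21° = 2.1 × 10 × 0.3584 = 7.526 N and the normal force is N = m₁g cos 21° = 19.605 N.
Newton's second law for the mass (up-slope positive): T − 7.526 = 2.1 a. For the hanging load (downward positive): 13.8 × 10 − T = 13.8 a.
Adding the two equations eliminates T: 130.474 = 15.9 a, so a = 8.2059 m/s².
Then from the hanging load's equation, T = 13.8 × (10 − 8.2059) = 24.759 N.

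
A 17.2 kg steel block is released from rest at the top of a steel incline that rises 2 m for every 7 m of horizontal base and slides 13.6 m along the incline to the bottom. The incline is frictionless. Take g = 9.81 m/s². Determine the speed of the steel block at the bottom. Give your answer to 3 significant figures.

The weight component along the incline is mg sin 15.95° = 46.354 N and the normal force is N = mg cos 15.95° = 162.240 N.
With no friction, a = g sin 15.95° = 2.6950 m/s².
Starting from rest over a distance of 13.6 m, v² = 2aL = 2 × 2.6950 × 13.6 = 73.3040, so v = 8.5618 m/s.

8.56 m/s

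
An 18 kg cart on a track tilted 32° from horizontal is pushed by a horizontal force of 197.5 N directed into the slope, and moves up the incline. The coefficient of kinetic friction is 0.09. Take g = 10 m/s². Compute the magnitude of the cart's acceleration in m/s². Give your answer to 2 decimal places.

2.72 m/s²

The horizontal push has components F cos 32° = 197.5 × 0.8480 = 167.480 N up the incline and F sin 32° = 197.5 × 0.5299 = 104.655 N pressing into the surface.
The normal force is therefore N = mg cos 32° + F sin 32° = 152.640 + 104.655 = 257.295 N, and kinetic friction down the slope is μN = 0.09 × 257.295 = 23.157 N.
Along the incline: F cos 32° − mg sin 32° − μN = ma, so 167.480 − 95.382 − 23.157 = 18 a, giving a = 2.7189 m/s².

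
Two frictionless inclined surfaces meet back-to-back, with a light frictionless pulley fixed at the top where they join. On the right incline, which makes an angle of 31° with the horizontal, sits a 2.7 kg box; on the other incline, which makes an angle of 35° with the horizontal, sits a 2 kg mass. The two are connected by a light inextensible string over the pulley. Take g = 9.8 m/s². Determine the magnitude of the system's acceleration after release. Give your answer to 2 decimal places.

0.51 m/s²

Resolve each weight along its own incline: the 2.7 kg mass has component 2.7 × 9.8 × sin 31° = 13.628 N down its slope, and the 2 kg mass has 2 × 9.8 × sin 35° = 11.242 N down its slope.
The 2.7 kg side's 13.628 N exceeds the other side's 11.242 N, so that mass slides down and the 2 kg mass slides up. Taking that direction as positive, Newton's second law for the whole system gives 13.628 − 11.242 = (2.7 + 2) a, so a = 2.386 / 4.7 = 0.5077 m/s².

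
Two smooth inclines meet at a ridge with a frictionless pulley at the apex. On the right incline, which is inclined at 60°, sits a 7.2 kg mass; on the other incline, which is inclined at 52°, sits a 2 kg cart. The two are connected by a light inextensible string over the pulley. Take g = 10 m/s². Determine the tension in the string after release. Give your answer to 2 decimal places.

Resolve each weight along its own incline: the 7.2 kg mass has component 7.2 × 10 × sin 60° = 62.354 N down its slope, and the 2 kg mass has 2 × 10 × sin 52° = 15.760 N down its slope.
The 7.2 kg side's 62.354 N exceeds the other side's 15.760 N, so that mass slides down and the 2 kg mass slides up. Taking that direction as positive, Newton's second law for the whole system gives 62.354 − 15.760 = (7.2 + 2) a, so a = 46.594 / 9.2 = 5.0646 m/s².
For the 2 kg mass (up-slope positive): T − 15.760 = 2 × 5.0646, so T = 25.889 N.

25.89 N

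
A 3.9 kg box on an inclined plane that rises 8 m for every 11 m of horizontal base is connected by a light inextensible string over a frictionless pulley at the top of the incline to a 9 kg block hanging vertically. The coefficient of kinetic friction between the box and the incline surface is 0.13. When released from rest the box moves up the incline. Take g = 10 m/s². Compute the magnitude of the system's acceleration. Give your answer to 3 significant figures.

For the box on the incline: the weight component along the slope is m₁g sin 36.03° = 3.9 × 10 × 0.5882 = 22.940 N and the normal force is N = m₁g cos 36.03° = 31.541 N.
Kinetic friction opposes the box's motion up the incline: f = μN = 0.13 × 31.541 = 4.100 N acting down the slope.
Newton's second law for the box (up-slope positive): T − 22.940 − 4.100 = 3.9 a. For the hanging block (downward positive): 9 × 10 − T = 9 a.
Adding the two equations eliminates T: 62.960 = 12.9 a, so a = 4.8806 m/s².

4.88 m/s²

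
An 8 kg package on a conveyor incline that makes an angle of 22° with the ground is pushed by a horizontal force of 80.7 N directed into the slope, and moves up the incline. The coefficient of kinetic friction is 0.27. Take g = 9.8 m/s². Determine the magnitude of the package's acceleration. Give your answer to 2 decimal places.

2.21 m/s²

The horizontal push has components F cos 22° = 80.7 × 0.9272 = 74.825 N up the incline and F sin 22° = 80.7 × 0.3746 = 30.230 N pressing into the surface.
The normal force is therefore N = mg cos 22° + F sin 22° = 72.692 + 30.230 = 102.922 N, and kinetic friction down the slope is μN = 0.27 × 102.922 = 27.789 N.
Along the incline: F cos 22° − mg sin 22° − μN = ma, so 74.825 − 29.369 − 27.789 = 8 a, giving a = 2.2084 m/s².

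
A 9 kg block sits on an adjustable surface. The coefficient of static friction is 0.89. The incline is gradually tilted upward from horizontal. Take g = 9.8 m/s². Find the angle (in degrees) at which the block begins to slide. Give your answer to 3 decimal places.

At the threshold of sliding, static friction is at its maximum μ_s N and exactly balances the weight component along the incline: mg sin θ = μ_s mg cos θ.
Hence tan θ = μ_s = 0.89, so θ = arctan(0.89) = 41.6691°.

41.669°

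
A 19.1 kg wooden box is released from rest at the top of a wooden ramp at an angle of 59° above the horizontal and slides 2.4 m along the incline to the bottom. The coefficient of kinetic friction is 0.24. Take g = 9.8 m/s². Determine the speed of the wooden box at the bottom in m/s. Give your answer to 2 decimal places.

5.87 m/s

The weight component along the incline is mg sin 59° = 160.445 N and the normal force is N = mg cos 59° = 96.405 N.
Friction up the slope is f = μN = 0.24 × 96.405 = 23.137 N, so the net downslope force is 160.445 − 23.137 = 137.308 N and a = 137.308 / 19.1 = 7.1889 m/s².
Starting from rest over a distance of 2.4 m, v² = 2aL = 2 × 7.1889 × 2.4 = 34.5067, so v = 5.8742 m/s.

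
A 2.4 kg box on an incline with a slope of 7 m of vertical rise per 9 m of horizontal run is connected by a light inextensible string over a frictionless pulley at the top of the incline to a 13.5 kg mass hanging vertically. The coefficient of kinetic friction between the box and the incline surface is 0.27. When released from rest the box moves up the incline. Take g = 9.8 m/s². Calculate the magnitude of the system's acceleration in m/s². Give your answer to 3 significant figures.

For the box on the incline: the weight component along the slope is m₁g sin 37.87° = 2.4 × 9.8 × 0.6139 = 14.439 N and the normal force is N = m₁g cos 37.87° = 18.566 N.
Kinetic friction opposes the box's motion up the incline: f = μN = 0.27 × 18.566 = 5.013 N acting down the slope.
Newton's second law for the box (up-slope positive): T − 14.439 − 5.013 = 2.4 a. For the hanging mass (downward positive): 13.5 × 9.8 − T = 13.5 a.
Adding the two equations eliminates T: 112.848 = 15.9 a, so a = 7.0974 m/s².

7.10 m/s²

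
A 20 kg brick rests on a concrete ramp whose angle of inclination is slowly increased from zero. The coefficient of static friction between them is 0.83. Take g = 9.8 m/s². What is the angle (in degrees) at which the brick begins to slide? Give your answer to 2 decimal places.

At the threshold of sliding, static friction is at its maximum μ_s N and exactly balances the weight component along the incline: mg sin θ = μ_s mg cos θ.
Hence tan θ = μ_s = 0.83, so θ = arctan(0.83) = 39.6927°.

39.69°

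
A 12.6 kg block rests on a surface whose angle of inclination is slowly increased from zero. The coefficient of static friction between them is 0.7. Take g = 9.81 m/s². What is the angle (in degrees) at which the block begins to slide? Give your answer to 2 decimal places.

34.99°

At the threshold of sliding, static friction is at its maximum μ_s N and exactly balances the weight component along the incline: mg sin θ = μ_s mg cos θ.
Hence tan θ = μ_s = 0.7, so θ = arctan(0.7) = 34.9920°.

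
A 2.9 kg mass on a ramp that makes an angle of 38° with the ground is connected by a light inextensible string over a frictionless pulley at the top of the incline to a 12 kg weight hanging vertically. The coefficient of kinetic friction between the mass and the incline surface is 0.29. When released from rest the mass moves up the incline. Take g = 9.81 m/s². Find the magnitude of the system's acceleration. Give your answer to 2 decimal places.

For the mass on the incline: the weight component along the slope is m₁g sin 38° = 2.9 × 9.81 × 0.6157 = 17.516 N and the normal force is N = m₁g cos 38° = 22.418 N.
Kinetic friction opposes the mass's motion up the incline: f = μN = 0.29 × 22.418 = 6.501 N acting down the slope.
Newton's second law for the mass (up-slope positive): T − 17.516 − 6.501 = 2.9 a. For the hanging weight (downward positive): 12 × 9.81 − T = 12 a.
Adding the two equations eliminates T: 93.703 = 14.9 a, so a = 6.2888 m/s².

6.29 m/s²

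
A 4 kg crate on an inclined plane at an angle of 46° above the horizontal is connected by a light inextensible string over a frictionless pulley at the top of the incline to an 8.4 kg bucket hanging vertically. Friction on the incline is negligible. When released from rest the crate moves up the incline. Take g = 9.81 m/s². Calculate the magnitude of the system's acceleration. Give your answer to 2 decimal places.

For the crate on the incline: the weight component along the slope is m₁g sin 46° = 4 × 9.81 × 0.7193 = 28.225 N and the normal force is N = m₁g cos 46° = 27.258 N.
Newton's second law for the crate (up-slope positive): T − 28.225 = 4 a. For the hanging bucket (downward positive): 8.4 × 9.81 − T = 8.4 a.
Adding the two equations eliminates T: 54.179 = 12.4 a, so a = 4.3693 m/s².

4.37 m/s²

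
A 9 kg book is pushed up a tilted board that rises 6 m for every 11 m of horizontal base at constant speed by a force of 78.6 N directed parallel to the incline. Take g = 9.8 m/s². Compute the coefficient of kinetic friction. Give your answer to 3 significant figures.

At constant speed ΣF = 0 along the incline. The applied 78.6 N acts up the slope; the weight component mg sin 28.61° = 42.235 N and kinetic friction μN both act down the slope.
So 78.6 = 42.235 + μ × 77.430, giving μ = (78.6 − 42.235) / 77.430 = 0.4697.

0.470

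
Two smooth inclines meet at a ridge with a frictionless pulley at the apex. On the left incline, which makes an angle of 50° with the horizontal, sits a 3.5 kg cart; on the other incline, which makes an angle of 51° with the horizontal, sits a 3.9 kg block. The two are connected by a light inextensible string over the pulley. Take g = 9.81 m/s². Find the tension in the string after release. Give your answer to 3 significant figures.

Resolve each weight along its own incline: the 3.5 kg mass has component 3.5 × 9.81 × sin 50° = 26.302 N down its slope, and the 3.9 kg mass has 3.9 × 9.81 × sin 51° = 29.733 N down its slope.
The 3.9 kg side's 29.733 N exceeds the other side's 26.302 N, so that mass slides down and the 3.5 kg mass slides up. Taking that direction as positive, Newton's second law for the whole system gives 29.733 − 26.302 = (3.5 + 3.9) a, so a = 3.431 / 7.4 = 0.4636 m/s².
For the 3.5 kg mass (up-slope positive): T − 26.302 = 3.5 × 0.4636, so T = 27.925 N.

27.9 N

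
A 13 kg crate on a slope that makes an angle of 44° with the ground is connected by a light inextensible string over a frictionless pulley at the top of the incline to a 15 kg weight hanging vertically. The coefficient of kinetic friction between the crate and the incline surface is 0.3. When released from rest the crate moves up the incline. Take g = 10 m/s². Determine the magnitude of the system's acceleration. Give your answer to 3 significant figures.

1.13 m/s²

For the crate on the incline: the weight component along the slope is m₁g sin 44° = 13 × 10 × 0.6947 = 90.311 N and the normal force is N = m₁g cos 44° = 93.514 N.
Kinetic friction opposes the crate's motion up the incline: f = μN = 0.3 × 93.514 = 28.054 N acting down the slope.
Newton's second law for the crate (up-slope positive): T − 90.311 − 28.054 = 13 a. For the hanging weight (downward positive): 15 × 10 − T = 15 a.
Adding the two equations eliminates T: 31.635 = 28 a, so a = 1.1298 m/s².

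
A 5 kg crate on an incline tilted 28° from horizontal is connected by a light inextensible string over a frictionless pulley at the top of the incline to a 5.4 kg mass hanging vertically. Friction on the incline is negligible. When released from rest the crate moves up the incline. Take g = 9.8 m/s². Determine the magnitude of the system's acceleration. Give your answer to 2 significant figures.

2.9 m/s²

For the crate on the incline: the weight component along the slope is m₁g sin 28° = 5 × 9.8 × 0.4695 = 23.005 N and the normal force is N = m₁g cos 28° = 43.264 N.
Newton's second law for the crate (up-slope positive): T − 23.005 = 5 a. For the hanging mass (downward positive): 5.4 × 9.8 − T = 5.4 a.
Adding the two equations eliminates T: 29.915 = 10.4 a, so a = 2.8764 m/s².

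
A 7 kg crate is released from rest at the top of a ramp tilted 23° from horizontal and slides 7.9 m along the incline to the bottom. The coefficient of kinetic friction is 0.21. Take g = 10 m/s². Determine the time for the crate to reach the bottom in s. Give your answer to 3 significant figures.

The weight component along the incline is mg sin 23° = 27.351 N and the normal force is N = mg cos 23° = 64.435 N.
Friction up the slope is f = μN = 0.21 × 64.435 = 13.531 N, so the net downslope force is 27.351 − 13.531 = 13.820 N and a = 13.820 / 7 = 1.9743 m/s².
Starting from rest, L = ½at², so t = √(2L/a) = √(2 × 7.9 / 1.9743) = 2.8289 s.

2.83 s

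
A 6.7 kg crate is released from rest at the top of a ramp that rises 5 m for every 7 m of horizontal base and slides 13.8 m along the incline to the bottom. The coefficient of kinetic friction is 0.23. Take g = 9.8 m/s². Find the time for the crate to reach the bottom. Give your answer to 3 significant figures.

The weight component along the incline is mg sin 35.54° = 38.164 N and the normal force is N = mg cos 35.54° = 53.430 N.
Friction up the slope is f = μN = 0.23 × 53.430 = 12.289 N, so the net downslope force is 38.164 − 12.289 = 25.875 N and a = 25.875 / 6.7 = 3.8619 m/s².
Starting from rest, L = ½at², so t = √(2L/a) = √(2 × 13.8 / 3.8619) = 2.6733 s.

2.67 s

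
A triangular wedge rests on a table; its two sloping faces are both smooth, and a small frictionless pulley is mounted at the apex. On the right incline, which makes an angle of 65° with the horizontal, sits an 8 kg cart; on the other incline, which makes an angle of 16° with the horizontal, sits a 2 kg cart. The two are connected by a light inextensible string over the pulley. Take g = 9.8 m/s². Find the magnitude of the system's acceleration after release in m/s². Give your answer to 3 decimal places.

Resolve each weight along its own incline: the 8 kg mass has component 8 × 9.8 × sin 65° = 71.055 N down its slope, and the 2 kg mass has 2 × 9.8 × sin 16° = 5.402 N down its slope.
The 8 kg side's 71.055 N exceeds the other side's 5.402 N, so that mass slides down and the 2 kg mass slides up. Taking that direction as positive, Newton's second law for the whole system gives 71.055 − 5.402 = (8 + 2) a, so a = 65.653 / 10 = 6.5653 m/s².

6.565 m/s²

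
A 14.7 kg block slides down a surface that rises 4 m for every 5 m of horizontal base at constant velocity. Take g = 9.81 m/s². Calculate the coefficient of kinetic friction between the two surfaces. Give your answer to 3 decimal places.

At constant velocity the net force along the incline is zero: mg sin 38.66° = μ mg cos 38.66°.
So μ = tan 38.66° = 0.6247 / 0.7809 = 0.8000.

0.800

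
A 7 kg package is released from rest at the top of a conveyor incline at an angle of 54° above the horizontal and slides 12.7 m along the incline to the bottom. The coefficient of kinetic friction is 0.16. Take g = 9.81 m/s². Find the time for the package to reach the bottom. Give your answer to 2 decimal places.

The weight component along the incline is mg sin 54° = 55.555 N and the normal force is N = mg cos 54° = 40.363 N.
Friction up the slope is f = μN = 0.16 × 40.363 = 6.458 N, so the net downslope force is 55.555 − 6.458 = 49.097 N and a = 49.097 / 7 = 7.0139 m/s².
Starting from rest, L = ½at², so t = √(2L/a) = √(2 × 12.7 / 7.0139) = 1.9030 s.

1.90 s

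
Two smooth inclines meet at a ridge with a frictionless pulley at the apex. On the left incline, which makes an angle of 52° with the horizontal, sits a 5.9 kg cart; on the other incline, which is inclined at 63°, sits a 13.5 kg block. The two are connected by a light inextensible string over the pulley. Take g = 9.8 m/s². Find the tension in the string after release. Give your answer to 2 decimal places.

Resolve each weight along its own incline: the 5.9 kg mass has component 5.9 × 9.8 × sin 52° = 45.563 N down its slope, and the 13.5 kg mass has 13.5 × 9.8 × sin 63° = 117.880 N down its slope.
The 13.5 kg side's 117.880 N exceeds the other side's 45.563 N, so that mass slides down and the 5.9 kg mass slides up. Taking that direction as positive, Newton's second law for the whole system gives 117.880 − 45.563 = (5.9 + 13.5) a, so a = 72.317 / 19.4 = 3.7277 m/s².
For the 5.9 kg mass (up-slope positive): T − 45.563 = 5.9 × 3.7277, so T = 67.556 N.

67.56 N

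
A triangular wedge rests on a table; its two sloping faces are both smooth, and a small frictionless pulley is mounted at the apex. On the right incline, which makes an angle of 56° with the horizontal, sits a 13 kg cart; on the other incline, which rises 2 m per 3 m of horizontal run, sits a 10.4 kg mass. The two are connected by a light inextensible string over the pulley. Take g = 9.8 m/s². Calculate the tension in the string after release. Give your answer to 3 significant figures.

Resolve each weight along its own incline: the 13 kg mass has component 13 × 9.8 × sin 56° = 105.619 N down its slope, and the 10.4 kg mass has 10.4 × 9.8 × sin 33.69° = 56.535 N down its slope.
The 13 kg side's 105.619 N exceeds the other side's 56.535 N, so that mass slides down and the 10.4 kg mass slides up. Taking that direction as positive, Newton's second law for the whole system gives 105.619 − 56.535 = (13 + 10.4) a, so a = 49.084 / 23.4 = 2.0976 m/s².
For the 10.4 kg mass (up-slope positive): T − 56.535 = 10.4 × 2.0976, so T = 78.350 N.

78.4 N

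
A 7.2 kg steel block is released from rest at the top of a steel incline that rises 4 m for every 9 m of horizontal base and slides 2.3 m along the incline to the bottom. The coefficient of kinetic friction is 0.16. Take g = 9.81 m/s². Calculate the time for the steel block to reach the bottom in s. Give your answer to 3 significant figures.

1.34 s

The weight component along the incline is mg sin 23.96° = 28.686 N and the normal force is N = mg cos 23.96° = 64.544 N.
Friction up the slope is f = μN = 0.16 × 64.544 = 10.327 N, so the net downslope force is 28.686 − 10.327 = 18.359 N and a = 18.359 / 7.2 = 2.5499 m/s².
Starting from rest, L = ½at², so t = √(2L/a) = √(2 × 2.3 / 2.5499) = 1.3431 s.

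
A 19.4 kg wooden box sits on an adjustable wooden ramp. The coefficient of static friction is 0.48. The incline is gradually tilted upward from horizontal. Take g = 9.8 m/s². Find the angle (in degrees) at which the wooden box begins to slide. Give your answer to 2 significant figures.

At the threshold of sliding, static friction is at its maximum μ_s N and exactly balances the weight component along the incline: mg sin θ = μ_s mg cos θ.
Hence tan θ = μ_s = 0.48, so θ = arctan(0.48) = 25.6410°.

26°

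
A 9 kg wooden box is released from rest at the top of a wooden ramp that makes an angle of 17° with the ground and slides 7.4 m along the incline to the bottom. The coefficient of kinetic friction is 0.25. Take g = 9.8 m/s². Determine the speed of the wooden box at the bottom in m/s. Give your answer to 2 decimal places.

2.78 m/s

The weight component along the incline is mg sin 17° = 25.787 N and the normal force is N = mg cos 17° = 84.346 N.
Friction up the slope is f = μN = 0.25 × 84.346 = 21.087 N, so the net downslope force is 25.787 − 21.087 = 4.700 N and a = 4.700 / 9 = 0.5222 m/s².
Starting from rest over a distance of 7.4 m, v² = 2aL = 2 × 0.5222 × 7.4 = 7.7286, so v = 2.7800 m/s.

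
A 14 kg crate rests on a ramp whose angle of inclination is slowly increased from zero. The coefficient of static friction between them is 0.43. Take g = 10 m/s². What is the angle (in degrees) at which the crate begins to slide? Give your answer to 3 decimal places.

At the threshold of sliding, static friction is at its maximum μ_s N and exactly balances the weight component along the incline: mg sin θ = μ_s mg cos θ.
Hence tan θ = μ_s = 0.43, so θ = arctan(0.43) = 23.2677°.

23.268°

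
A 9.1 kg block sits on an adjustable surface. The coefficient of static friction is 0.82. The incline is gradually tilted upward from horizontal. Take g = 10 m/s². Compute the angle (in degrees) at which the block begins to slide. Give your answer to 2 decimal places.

39.35°

At the threshold of sliding, static friction is at its maximum μ_s N and exactly balances the weight component along the incline: mg sin θ = μ_s mg cos θ.
Hence tan θ = μ_s = 0.82, so θ = arctan(0.82) = 39.3518°.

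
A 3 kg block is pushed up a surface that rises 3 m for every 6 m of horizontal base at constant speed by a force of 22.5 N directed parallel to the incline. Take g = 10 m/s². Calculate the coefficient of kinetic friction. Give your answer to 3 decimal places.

0.339

At constant speed ΣF = 0 along the incline. The applied 22.5 N acts up the slope; the weight component mg sin 26.57° = 13.416 N and kinetic friction μN both act down the slope.
So 22.5 = 13.416 + μ × 26.833, giving μ = (22.5 − 13.416) / 26.833 = 0.3385.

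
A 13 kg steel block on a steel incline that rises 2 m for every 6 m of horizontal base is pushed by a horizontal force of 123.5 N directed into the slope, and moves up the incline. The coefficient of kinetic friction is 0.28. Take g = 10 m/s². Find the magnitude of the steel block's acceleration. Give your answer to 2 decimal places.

The horizontal push has components F cos 18.43° = 123.5 × 0.9487 = 117.164 N up the incline and F sin 18.43° = 123.5 × 0.3162 = 39.051 N pressing into the surface.
The normal force is therefore N = mg cos 18.43° + F sin 18.43° = 123.331 + 39.051 = 162.382 N, and kinetic friction down the slope is μN = 0.28 × 162.382 = 45.467 N.
Along the incline: F cos 18.43° − mg sin 18.43° − μN = ma, so 117.164 − 41.106 − 45.467 = 13 a, giving a = 2.3532 m/s².

2.35 m/s²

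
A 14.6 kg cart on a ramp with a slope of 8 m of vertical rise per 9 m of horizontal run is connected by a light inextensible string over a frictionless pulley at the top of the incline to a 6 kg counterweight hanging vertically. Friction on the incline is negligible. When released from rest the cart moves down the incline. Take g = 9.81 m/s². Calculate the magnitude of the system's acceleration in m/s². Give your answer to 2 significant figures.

For the cart on the incline: the weight component along the slope is m₁g sin 41.63° = 14.6 × 9.81 × 0.6644 = 95.159 N and the normal force is N = m₁g cos 41.63° = 107.048 N.
Newton's second law for the cart (down-slope positive): 95.159 − T = 14.6 a. For the hanging counterweight (upward positive): T − 6 × 9.81 = 6 a.
Adding the two equations eliminates T: 36.299 = 20.6 a, so a = 1.7621 m/s².

1.8 m/s²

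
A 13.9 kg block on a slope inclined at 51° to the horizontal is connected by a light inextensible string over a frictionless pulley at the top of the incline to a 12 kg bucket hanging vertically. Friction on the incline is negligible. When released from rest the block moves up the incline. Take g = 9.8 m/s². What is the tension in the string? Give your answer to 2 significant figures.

For the block on the incline: the weight component along the slope is m₁g sin 51° = 13.9 × 9.8 × 0.7771 = 105.857 N and the normal force is N = m₁g cos 51° = 85.726 N.
Newton's second law for the block (up-slope positive): T − 105.857 = 13.9 a. For the hanging bucket (downward positive): 12 × 9.8 − T = 12 a.
Adding the two equations eliminates T: 11.743 = 25.9 a, so a = 0.4534 m/s².
Then from the hanging bucket's equation, T = 12 × (9.8 − 0.4534) = 112.159 N.

110 N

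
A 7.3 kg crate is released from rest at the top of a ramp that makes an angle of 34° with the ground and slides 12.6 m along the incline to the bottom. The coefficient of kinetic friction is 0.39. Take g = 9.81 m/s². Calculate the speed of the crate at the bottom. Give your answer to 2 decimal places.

The weight component along the incline is mg sin 34° = 40.045 N and the normal force is N = mg cos 34° = 59.370 N.
Friction up the slope is f = μN = 0.39 × 59.370 = 23.154 N, so the net downslope force is 40.045 − 23.154 = 16.891 N and a = 16.891 / 7.3 = 2.3138 m/s².
Starting from rest over a distance of 12.6 m, v² = 2aL = 2 × 2.3138 × 12.6 = 58.3078, so v = 7.6360 m/s.

7.64 m/s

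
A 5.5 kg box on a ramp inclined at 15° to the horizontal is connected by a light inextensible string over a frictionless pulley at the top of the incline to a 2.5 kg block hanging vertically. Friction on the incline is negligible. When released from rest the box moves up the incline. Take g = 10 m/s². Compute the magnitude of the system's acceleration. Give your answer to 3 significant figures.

1.35 m/s²

For the box on the incline: the weight component along the slope is m₁g sin 15° = 5.5 × 10 × 0.2588 = 14.234 N and the normal force is N = m₁g cos 15° = 53.126 N.
Newton's second law for the box (up-slope positive): T − 14.234 = 5.5 a. For the hanging block (downward positive): 2.5 × 10 − T = 2.5 a.
Adding the two equations eliminates T: 10.766 = 8 a, so a = 1.3458 m/s².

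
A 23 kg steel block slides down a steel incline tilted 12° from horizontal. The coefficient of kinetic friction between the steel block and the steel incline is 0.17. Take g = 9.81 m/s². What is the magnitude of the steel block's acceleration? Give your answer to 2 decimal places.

Resolving the weight along the incline: the component pulling the steel block down the slope is mg sin 12° = 23 × 9.81 × 0.2079 = 46.908 N, and the normal force is N = mg cos 12° = 23 × 9.81 × 0.9781 = 220.689 N.
Kinetic friction acts up the slope with magnitude f = μN = 0.17 × 220.689 = 37.517 N.
Net force along the incline is 46.908 − 37.517 = 9.391 N, so a = 9.391 / 23 = 0.4083 m/s².

0.41 m/s²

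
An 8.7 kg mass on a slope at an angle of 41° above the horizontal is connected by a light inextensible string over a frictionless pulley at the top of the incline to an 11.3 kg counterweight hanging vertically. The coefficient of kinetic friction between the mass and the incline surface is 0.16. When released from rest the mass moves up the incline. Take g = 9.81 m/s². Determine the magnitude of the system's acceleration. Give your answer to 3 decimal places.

For the mass on the incline: the weight component along the slope is m₁g sin 41° = 8.7 × 9.81 × 0.6561 = 55.996 N and the normal force is N = m₁g cos 41° = 64.412 N.
Kinetic friction opposes the mass's motion up the incline: f = μN = 0.16 × 64.412 = 10.306 N acting down the slope.
Newton's second law for the mass (up-slope positive): T − 55.996 − 10.306 = 8.7 a. For the hanging counterweight (downward positive): 11.3 × 9.81 − T = 11.3 a.
Adding the two equations eliminates T: 44.551 = 20 a, so a = 2.2275 m/s².

2.228 m/s²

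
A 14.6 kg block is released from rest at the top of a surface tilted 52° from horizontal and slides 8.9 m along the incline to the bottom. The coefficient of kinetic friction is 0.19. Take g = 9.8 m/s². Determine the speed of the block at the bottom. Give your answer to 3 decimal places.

10.819 m/s

The weight component along the incline is mg sin 52° = 112.749 N and the normal force is N = mg cos 52° = 88.089 N.
Friction up the slope is f = μN = 0.19 × 88.089 = 16.737 N, so the net downslope force is 112.749 − 16.737 = 96.012 N and a = 96.012 / 14.6 = 6.5762 m/s².
Starting from rest over a distance of 8.9 m, v² = 2aL = 2 × 6.5762 × 8.9 = 117.0564, so v = 10.8193 m/s.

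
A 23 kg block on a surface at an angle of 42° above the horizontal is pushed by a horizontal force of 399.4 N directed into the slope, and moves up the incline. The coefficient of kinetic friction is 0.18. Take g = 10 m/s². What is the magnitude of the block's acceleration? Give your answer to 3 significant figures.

2.78 m/s²

The horizontal push has components F cos 42° = 399.4 × 0.7431 = 296.794 N up the incline and F sin 42° = 399.4 × 0.6691 = 267.239 N pressing into the surface.
The normal force is therefore N = mg cos 42° + F sin 42° = 170.913 + 267.239 = 438.152 N, and kinetic friction down the slope is μN = 0.18 × 438.152 = 78.867 N.
Along the incline: F cos 42° − mg sin 42° − μN = ma, so 296.794 − 153.893 − 78.867 = 23 a, giving a = 2.7841 m/s².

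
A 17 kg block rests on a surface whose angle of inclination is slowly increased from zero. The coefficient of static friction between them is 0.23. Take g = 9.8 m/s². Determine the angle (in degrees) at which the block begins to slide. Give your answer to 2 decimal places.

12.95°

At the threshold of sliding, static friction is at its maximum μ_s N and exactly balances the weight component along the incline: mg sin θ = μ_s mg cos θ.
Hence tan θ = μ_s = 0.23, so θ = arctan(0.23) = 12.9528°.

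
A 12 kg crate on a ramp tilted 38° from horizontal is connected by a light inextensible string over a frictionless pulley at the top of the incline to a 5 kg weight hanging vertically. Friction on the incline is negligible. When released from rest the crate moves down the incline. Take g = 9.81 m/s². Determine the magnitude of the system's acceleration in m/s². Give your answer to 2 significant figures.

1.4 m/s²

For the crate on the incline: the weight component along the slope is m₁g sin 38° = 12 × 9.81 × 0.6157 = 72.480 N and the normal force is N = m₁g cos 38° = 92.765 N.
Newton's second law for the crate (down-slope positive): 72.480 − T = 12 a. For the hanging weight (upward positive): T − 5 × 9.81 = 5 a.
Adding the two equations eliminates T: 23.430 = 17 a, so a = 1.3782 m/s².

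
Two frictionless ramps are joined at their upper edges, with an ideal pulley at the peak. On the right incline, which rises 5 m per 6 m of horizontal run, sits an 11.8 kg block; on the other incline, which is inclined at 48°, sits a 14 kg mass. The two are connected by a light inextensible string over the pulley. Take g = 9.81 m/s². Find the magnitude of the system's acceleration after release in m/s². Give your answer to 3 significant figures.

1.08 m/s²

Resolve each weight along its own incline: the 11.8 kg mass has component 11.8 × 9.81 × sin 39.81° = 74.106 N down its slope, and the 14 kg mass has 14 × 9.81 × sin 48° = 102.064 N down its slope.
The 14 kg side's 102.064 N exceeds the other side's 74.106 N, so that mass slides down and the 11.8 kg mass slides up. Taking that direction as positive, Newton's second law for the whole system gives 102.064 − 74.106 = (11.8 + 14) a, so a = 27.958 / 25.8 = 1.0836 m/s².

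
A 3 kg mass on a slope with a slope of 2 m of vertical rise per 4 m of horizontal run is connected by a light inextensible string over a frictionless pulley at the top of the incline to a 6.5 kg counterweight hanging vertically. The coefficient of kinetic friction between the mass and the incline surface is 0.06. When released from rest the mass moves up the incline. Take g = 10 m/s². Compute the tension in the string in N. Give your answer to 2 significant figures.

31 N

For the mass on the incline: the weight component along the slope is m₁g sin 26.57° = 3 × 10 × 0.4472 = 13.416 N and the normal force is N = m₁g cos 26.57° = 26.833 N.
Kinetic friction opposes the mass's motion up the incline: f = μN = 0.06 × 26.833 = 1.610 N acting down the slope.
Newton's second law for the mass (up-slope positive): T − 13.416 − 1.610 = 3 a. For the hanging counterweight (downward positive): 6.5 × 10 − T = 6.5 a.
Adding the two equations eliminates T: 49.974 = 9.5 a, so a = 5.2604 m/s².
Then from the hanging counterweight's equation, T = 6.5 × (10 − 5.2604) = 30.807 N.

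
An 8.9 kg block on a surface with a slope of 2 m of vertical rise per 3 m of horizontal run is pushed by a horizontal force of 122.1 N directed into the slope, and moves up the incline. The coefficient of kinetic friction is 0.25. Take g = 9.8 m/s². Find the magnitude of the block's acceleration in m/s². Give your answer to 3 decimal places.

2.038 m/s²

The horizontal push has components F cos 33.69° = 122.1 × 0.8321 = 101.599 N up the incline and F sin 33.69° = 122.1 × 0.5547 = 67.729 N pressing into the surface.
The normal force is therefore N = mg cos 33.69° + F sin 33.69° = 72.576 + 67.729 = 140.305 N, and kinetic friction down the slope is μN = 0.25 × 140.305 = 35.076 N.
Along the incline: F cos 33.69° − mg sin 33.69° − μN = ma, so 101.599 − 48.381 − 35.076 = 8.9 a, giving a = 2.0384 m/s².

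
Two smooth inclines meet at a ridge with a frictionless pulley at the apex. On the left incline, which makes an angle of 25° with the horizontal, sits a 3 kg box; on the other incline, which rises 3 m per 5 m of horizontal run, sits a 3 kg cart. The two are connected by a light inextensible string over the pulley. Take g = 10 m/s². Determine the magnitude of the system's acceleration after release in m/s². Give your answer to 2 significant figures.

Resolve each weight along its own incline: the 3 kg mass has component 3 × 10 × sin 25° = 12.679 N down its slope, and the 3 kg mass has 3 × 10 × sin 30.96° = 15.435 N down its slope.
The 3 kg side's 15.435 N exceeds the other side's 12.679 N, so that mass slides down and the 3 kg mass slides up. Taking that direction as positive, Newton's second law for the whole system gives 15.435 − 12.679 = (3 + 3) a, so a = 2.756 / 6 = 0.4593 m/s².

0.46 m/s²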